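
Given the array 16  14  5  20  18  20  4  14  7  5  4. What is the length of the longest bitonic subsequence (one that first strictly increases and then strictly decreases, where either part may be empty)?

inc[i] = longest strictly increasing subsequence ending at i; dec[i] = longest strictly decreasing subsequence starting at i:
i:      1  2  3  4  5  6  7  8  9 10 11
a[i]:  16 14  5 20 18 20  4 14  7  5  4
inc:    1  1  1  2  2  3  1  2  2  2  1
dec:    5  4  2  6  5  5  1  4  3  2  1
Best peak at i=4 (value 20): inc=2, dec=6, length 2+6−1 = 7.

7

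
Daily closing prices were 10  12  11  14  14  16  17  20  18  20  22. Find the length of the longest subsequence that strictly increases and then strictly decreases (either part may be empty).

inc[i] = longest strictly increasing subsequence ending at i; dec[i] = longest strictly decreasing subsequence starting at i:
i:      1  2  3  4  5  6  7  8  9 10 11
a[i]:  10 12 11 14 14 16 17 20 18 20 22
inc:    1  2  2  3  3  4  5  6  6  7  8
dec:    1  2  1  1  1  1  1  2  1  1  1
Best peak at i=11 (value 22): inc=8, dec=1, length 8+1−1 = 8.

8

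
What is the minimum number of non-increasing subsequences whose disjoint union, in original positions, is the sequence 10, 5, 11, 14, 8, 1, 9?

The minimum number of non-increasing subsequences covering a sequence equals the length of its longest strictly increasing subsequence.
LIS length is 3 (e.g. 10, 11, 14), so 3 piles are needed.

3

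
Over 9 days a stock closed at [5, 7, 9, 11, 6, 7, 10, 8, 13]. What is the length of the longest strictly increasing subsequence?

5

Track the smallest tail for each achievable length (strict):
5 → extends → [5]
7 → extends → [5, 7]
9 → extends → [5, 7, 9]
11 → extends → [5, 7, 9, 11]
6 → replaces 7 → [5, 6, 9, 11]
7 → replaces 9 → [5, 6, 7, 11]
10 → replaces 11 → [5, 6, 7, 10]
8 → replaces 10 → [5, 6, 7, 8]
13 → extends → [5, 6, 7, 8, 13]
Five tails, so the longest strictly increasing subsequence has length 5 (e.g. 5, 7, 9, 11, 13).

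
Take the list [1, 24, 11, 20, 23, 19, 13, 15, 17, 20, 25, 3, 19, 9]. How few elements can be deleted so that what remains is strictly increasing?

Fewest deletions = n − (longest strictly increasing subsequence).
Patience tails:
1 → extends → [1]
24 → extends → [1, 24]
11 → replaces 24 → [1, 11]
20 → extends → [1, 11, 20]
23 → extends → [1, 11, 20, 23]
19 → replaces 20 → [1, 11, 19, 23]
13 → replaces 19 → [1, 11, 13, 23]
15 → replaces 23 → [1, 11, 13, 15]
17 → extends → [1, 11, 13, 15, 17]
20 → extends → [1, 11, 13, 15, 17, 20]
25 → extends → [1, 11, 13, 15, 17, 20, 25]
3 → replaces 11 → [1, 3, 13, 15, 17, 20, 25]
19 → replaces 20 → [1, 3, 13, 15, 17, 19, 25]
9 → replaces 13 → [1, 3, 9, 15, 17, 19, 25]
Longest strictly increasing subsequence has length 7, so deletions = 14 − 7 = 7.

7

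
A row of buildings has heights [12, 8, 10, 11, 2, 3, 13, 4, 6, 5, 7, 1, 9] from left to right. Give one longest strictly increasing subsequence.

Patience tails give the LIS length; then backtrack through the dp parents:
12 → extends → [12]
8 → replaces 12 → [8]
10 → extends → [8, 10]
11 → extends → [8, 10, 11]
2 → replaces 8 → [2, 10, 11]
3 → replaces 10 → [2, 3, 11]
13 → extends → [2, 3, 11, 13]
4 → replaces 11 → [2, 3, 4, 13]
6 → replaces 13 → [2, 3, 4, 6]
5 → replaces 6 → [2, 3, 4, 5]
7 → extends → [2, 3, 4, 5, 7]
1 → replaces 2 → [1, 3, 4, 5, 7]
9 → extends → [1, 3, 4, 5, 7, 9]
Length 6; one witness is 2, 3, 4, 6, 7, 9.

2, 3, 4, 6, 7, 9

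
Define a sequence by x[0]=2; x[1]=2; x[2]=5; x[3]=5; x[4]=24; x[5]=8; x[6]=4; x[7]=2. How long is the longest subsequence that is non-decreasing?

5

Track the smallest tail for each achievable length (allowing ties):
2 → extends → [2]
2 → extends → [2, 2]
5 → extends → [2, 2, 5]
5 → extends → [2, 2, 5, 5]
24 → extends → [2, 2, 5, 5, 24]
8 → replaces 24 → [2, 2, 5, 5, 8]
4 → replaces 5 → [2, 2, 4, 5, 8]
2 → replaces 4 → [2, 2, 2, 5, 8]
Five tails, so the longest non-decreasing subsequence has length 5 (e.g. 2, 2, 5, 5, 24).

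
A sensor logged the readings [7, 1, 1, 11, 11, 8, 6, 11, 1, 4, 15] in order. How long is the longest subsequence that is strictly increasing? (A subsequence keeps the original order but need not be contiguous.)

4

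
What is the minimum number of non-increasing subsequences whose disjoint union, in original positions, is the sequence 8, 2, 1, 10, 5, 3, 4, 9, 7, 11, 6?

5

The minimum number of non-increasing subsequences covering a sequence equals the length of its longest strictly increasing subsequence.
LIS length is 5 (e.g. 2, 3, 4, 9, 11), so 5 piles are needed.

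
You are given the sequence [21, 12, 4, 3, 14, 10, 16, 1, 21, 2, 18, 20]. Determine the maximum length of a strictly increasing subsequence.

5

Let dp[i] be the length of the longest such subsequence ending at index i:
i:      1  2  3  4  5  6  7  8  9 10 11 12
a[i]:  21 12  4  3 14 10 16  1 21  2 18 20
dp:     1  1  1  1  2  2  3  1  4  2  4  5
Maximum dp value is 5.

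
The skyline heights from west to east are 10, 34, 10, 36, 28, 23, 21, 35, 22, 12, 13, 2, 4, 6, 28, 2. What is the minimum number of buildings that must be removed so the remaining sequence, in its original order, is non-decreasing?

Fewest deletions = n − (longest non-decreasing subsequence).
i:      1  2  3  4  5  6  7  8  9 10 11 12 13 14 15 16
a[i]:  10 34 10 36 28 23 21 35 22 12 13  2  4  6 28  2
dp:     1  2  2  3  3  3  3  4  4  3  4  1  2  3  5  2
max dp = 5, so deletions = 16 − 5 = 11.

11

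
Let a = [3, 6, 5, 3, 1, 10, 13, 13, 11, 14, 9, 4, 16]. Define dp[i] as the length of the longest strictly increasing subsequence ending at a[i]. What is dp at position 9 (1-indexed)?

4

dp[i] = 1 + max{dp[j] : j<i, a[j]<a[i]} (or 1 if no such j):
i:      1  2  3  4  5  6  7  8  9 10 11 12 13
a[i]:   3  6  5  3  1 10 13 13 11 14  9  4 16
dp:     1  2  2  1  1  3  4  4  4  5  3  2  6
At index 9 the value is 4.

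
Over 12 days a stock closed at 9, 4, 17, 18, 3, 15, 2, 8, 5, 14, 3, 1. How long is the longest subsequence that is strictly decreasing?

6

Let dp[i] be the longest strictly decreasing subsequence ending at i:
i:      1  2  3  4  5  6  7  8  9 10 11 12
a[i]:   9  4 17 18  3 15  2  8  5 14  3  1
dp:     1  2  1  1  3  2  4  3  4  3  5  6
Maximum is 6.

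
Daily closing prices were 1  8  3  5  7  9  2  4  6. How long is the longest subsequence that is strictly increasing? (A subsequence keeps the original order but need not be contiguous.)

Let dp[i] be the length of the longest such subsequence ending at index i:
i:     1 2 3 4 5 6 7 8 9
a[i]:  1 8 3 5 7 9 2 4 6
dp:    1 2 2 3 4 5 2 3 4
Maximum dp value is 5.

5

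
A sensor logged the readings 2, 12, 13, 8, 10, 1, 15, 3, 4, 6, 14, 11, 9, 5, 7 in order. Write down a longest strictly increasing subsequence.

Patience tails give the LIS length; then backtrack through the dp parents:
2 → extends → [2]
12 → extends → [2, 12]
13 → extends → [2, 12, 13]
8 → replaces 12 → [2, 8, 13]
10 → replaces 13 → [2, 8, 10]
1 → replaces 2 → [1, 8, 10]
15 → extends → [1, 8, 10, 15]
3 → replaces 8 → [1, 3, 10, 15]
4 → replaces 10 → [1, 3, 4, 15]
6 → replaces 15 → [1, 3, 4, 6]
14 → extends → [1, 3, 4, 6, 14]
11 → replaces 14 → [1, 3, 4, 6, 11]
9 → replaces 11 → [1, 3, 4, 6, 9]
5 → replaces 6 → [1, 3, 4, 5, 9]
7 → replaces 9 → [1, 3, 4, 5, 7]
Length 5; one witness is 2, 3, 4, 6, 14.

2, 3, 4, 6, 14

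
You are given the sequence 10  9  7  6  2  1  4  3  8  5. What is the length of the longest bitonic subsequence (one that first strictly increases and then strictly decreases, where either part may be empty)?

inc[i] = longest strictly increasing subsequence ending at i; dec[i] = longest strictly decreasing subsequence starting at i:
i:      1  2  3  4  5  6  7  8  9 10
a[i]:  10  9  7  6  2  1  4  3  8  5
inc:    1  1  1  1  1  1  2  2  3  3
dec:    6  5  4  3  2  1  2  1  2  1
Best peak at i=1 (value 10): inc=1, dec=6, length 1+6−1 = 6.

6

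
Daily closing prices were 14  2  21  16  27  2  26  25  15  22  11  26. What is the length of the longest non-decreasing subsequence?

5

Track the smallest tail for each achievable length (allowing ties):
14 → extends → [14]
2 → replaces 14 → [2]
21 → extends → [2, 21]
16 → replaces 21 → [2, 16]
27 → extends → [2, 16, 27]
2 → replaces 16 → [2, 2, 27]
26 → replaces 27 → [2, 2, 26]
25 → replaces 26 → [2, 2, 25]
15 → replaces 25 → [2, 2, 15]
22 → extends → [2, 2, 15, 22]
11 → replaces 15 → [2, 2, 11, 22]
26 → extends → [2, 2, 11, 22, 26]
Five tails, so the longest non-decreasing subsequence has length 5 (e.g. 2, 2, 15, 22, 26).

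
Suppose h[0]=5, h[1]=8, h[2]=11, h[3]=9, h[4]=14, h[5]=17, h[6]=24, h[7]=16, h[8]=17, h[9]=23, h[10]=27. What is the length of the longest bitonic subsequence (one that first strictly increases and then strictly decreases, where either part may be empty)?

inc[i] = longest strictly increasing subsequence ending at i; dec[i] = longest strictly decreasing subsequence starting at i:
i:      0  1  2  3  4  5  6  7  8  9 10
h[i]:   5  8 11  9 14 17 24 16 17 23 27
inc:    1  2  3  3  4  5  6  5  6  7  8
dec:    1  1  2  1  1  2  2  1  1  1  1
Best peak at i=10 (value 27): inc=8, dec=1, length 8+1−1 = 8.

8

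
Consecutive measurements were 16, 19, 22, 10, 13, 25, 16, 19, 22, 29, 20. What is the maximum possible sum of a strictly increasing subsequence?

111

Let S[i] be the best sum of a strictly increasing subsequence ending at i:
i:       1   2   3   4   5   6   7   8   9  10  11
a[i]:   16  19  22  10  13  25  16  19  22  29  20
S:      16  35  57  10  23  82  39  58  80 111  78
Maximum is 111 (e.g. 16 + 19 + 22 + 25 + 29).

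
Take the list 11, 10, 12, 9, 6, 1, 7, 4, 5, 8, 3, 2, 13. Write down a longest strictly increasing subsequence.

1, 4, 5, 8, 13

Patience tails give the LIS length; then backtrack through the dp parents:
11 → extends → [11]
10 → replaces 11 → [10]
12 → extends → [10, 12]
9 → replaces 10 → [9, 12]
6 → replaces 9 → [6, 12]
1 → replaces 6 → [1, 12]
7 → replaces 12 → [1, 7]
4 → replaces 7 → [1, 4]
5 → extends → [1, 4, 5]
8 → extends → [1, 4, 5, 8]
3 → replaces 4 → [1, 3, 5, 8]
2 → replaces 3 → [1, 2, 5, 8]
13 → extends → [1, 2, 5, 8, 13]
Length 5; one witness is 1, 4, 5, 8, 13.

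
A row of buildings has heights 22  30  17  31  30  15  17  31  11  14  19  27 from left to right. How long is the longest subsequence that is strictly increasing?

Track the smallest tail for each achievable length (strict):
22 → extends → [22]
30 → extends → [22, 30]
17 → replaces 22 → [17, 30]
31 → extends → [17, 30, 31]
30 → already a tail → [17, 30, 31]
15 → replaces 17 → [15, 30, 31]
17 → replaces 30 → [15, 17, 31]
31 → already a tail → [15, 17, 31]
11 → replaces 15 → [11, 17, 31]
14 → replaces 17 → [11, 14, 31]
19 → replaces 31 → [11, 14, 19]
27 → extends → [11, 14, 19, 27]
Four tails, so the longest strictly increasing subsequence has length 4 (e.g. 15, 17, 19, 27).

4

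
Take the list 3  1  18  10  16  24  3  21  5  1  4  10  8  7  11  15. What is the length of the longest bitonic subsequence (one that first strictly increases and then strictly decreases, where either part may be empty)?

8

inc[i] = longest strictly increasing subsequence ending at i; dec[i] = longest strictly decreasing subsequence starting at i:
i:      1  2  3  4  5  6  7  8  9 10 11 12 13 14 15 16
a[i]:   3  1 18 10 16 24  3 21  5  1  4 10  8  7 11 15
inc:    1  1  2  2  3  4  2  4  3  1  3  4  4  4  5  6
dec:    2  1  5  3  4  5  2  4  2  1  1  3  2  1  1  1
Best peak at i=6 (value 24): inc=4, dec=5, length 4+5−1 = 8.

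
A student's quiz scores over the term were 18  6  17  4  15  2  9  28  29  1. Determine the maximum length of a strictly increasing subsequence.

Let dp[i] be the length of the longest such subsequence ending at index i:
i:      1  2  3  4  5  6  7  8  9 10
a[i]:  18  6 17  4 15  2  9 28 29  1
dp:     1  1  2  1  2  1  2  3  4  1
Maximum dp value is 4.

4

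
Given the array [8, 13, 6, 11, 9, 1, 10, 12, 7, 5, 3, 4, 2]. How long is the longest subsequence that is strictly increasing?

4

Let dp[i] be the length of the longest such subsequence ending at index i:
i:      1  2  3  4  5  6  7  8  9 10 11 12 13
a[i]:   8 13  6 11  9  1 10 12  7  5  3  4  2
dp:     1  2  1  2  2  1  3  4  2  2  2  3  2
Maximum dp value is 4.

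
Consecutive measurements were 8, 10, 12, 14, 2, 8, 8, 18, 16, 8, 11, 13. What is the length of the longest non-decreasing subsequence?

Track the smallest tail for each achievable length (allowing ties):
8 → extends → [8]
10 → extends → [8, 10]
12 → extends → [8, 10, 12]
14 → extends → [8, 10, 12, 14]
2 → replaces 8 → [2, 10, 12, 14]
8 → replaces 10 → [2, 8, 12, 14]
8 → replaces 12 → [2, 8, 8, 14]
18 → extends → [2, 8, 8, 14, 18]
16 → replaces 18 → [2, 8, 8, 14, 16]
8 → replaces 14 → [2, 8, 8, 8, 16]
11 → replaces 16 → [2, 8, 8, 8, 11]
13 → extends → [2, 8, 8, 8, 11, 13]
Six tails, so the longest non-decreasing subsequence has length 6 (e.g. 8, 8, 8, 8, 11, 13).

6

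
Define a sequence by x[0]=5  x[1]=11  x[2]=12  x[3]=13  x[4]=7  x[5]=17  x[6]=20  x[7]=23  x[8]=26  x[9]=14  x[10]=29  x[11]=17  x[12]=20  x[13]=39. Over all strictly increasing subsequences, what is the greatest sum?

Let S[i] be the best sum of a strictly increasing subsequence ending at i:
i:       0   1   2   3   4   5   6   7   8   9  10  11  12  13
x[i]:    5  11  12  13   7  17  20  23  26  14  29  17  20  39
S:       5  16  28  41  12  58  78 101 127  55 156  72  92 195
Maximum is 195 (e.g. 5 + 11 + 12 + 13 + 17 + 20 + 23 + 26 + 29 + 39).

195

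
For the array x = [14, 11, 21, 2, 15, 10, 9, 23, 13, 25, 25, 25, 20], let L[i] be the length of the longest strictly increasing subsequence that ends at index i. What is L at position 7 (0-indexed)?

dp[i] = 1 + max{dp[j] : j<i, x[j]<x[i]} (or 1 if no such j):
i:      0  1  2  3  4  5  6  7  8  9 10 11 12
x[i]:  14 11 21  2 15 10  9 23 13 25 25 25 20
dp:     1  1  2  1  2  2  2  3  3  4  4  4  4
At index 7 the value is 3.

3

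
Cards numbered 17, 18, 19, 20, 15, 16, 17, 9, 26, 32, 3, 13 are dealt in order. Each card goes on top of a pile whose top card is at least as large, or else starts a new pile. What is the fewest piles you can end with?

The minimum number of non-increasing subsequences covering a sequence equals the length of its longest strictly increasing subsequence.
LIS length is 6 (e.g. 17, 18, 19, 20, 26, 32), so 6 piles are needed.

6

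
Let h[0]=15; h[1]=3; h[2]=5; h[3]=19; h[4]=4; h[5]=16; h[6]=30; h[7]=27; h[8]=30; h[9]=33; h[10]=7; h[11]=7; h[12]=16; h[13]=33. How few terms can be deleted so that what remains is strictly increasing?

Fewest deletions = n − (longest strictly increasing subsequence).
Patience tails:
15 → extends → [15]
3 → replaces 15 → [3]
5 → extends → [3, 5]
19 → extends → [3, 5, 19]
4 → replaces 5 → [3, 4, 19]
16 → replaces 19 → [3, 4, 16]
30 → extends → [3, 4, 16, 30]
27 → replaces 30 → [3, 4, 16, 27]
30 → extends → [3, 4, 16, 27, 30]
33 → extends → [3, 4, 16, 27, 30, 33]
7 → replaces 16 → [3, 4, 7, 27, 30, 33]
7 → already a tail → [3, 4, 7, 27, 30, 33]
16 → replaces 27 → [3, 4, 7, 16, 30, 33]
33 → already a tail → [3, 4, 7, 16, 30, 33]
Longest strictly increasing subsequence has length 6, so deletions = 14 − 6 = 8.

8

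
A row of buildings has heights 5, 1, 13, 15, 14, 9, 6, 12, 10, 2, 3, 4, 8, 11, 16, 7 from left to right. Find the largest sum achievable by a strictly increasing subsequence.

51

Let S[i] be the best sum of a strictly increasing subsequence ending at i:
i:      1  2  3  4  5  6  7  8  9 10 11 12 13 14 15 16
a[i]:   5  1 13 15 14  9  6 12 10  2  3  4  8 11 16  7
S:      5  1 18 33 32 14 11 26 24  3  6 10 19 35 51 18
Maximum is 51 (e.g. 5 + 9 + 10 + 11 + 16).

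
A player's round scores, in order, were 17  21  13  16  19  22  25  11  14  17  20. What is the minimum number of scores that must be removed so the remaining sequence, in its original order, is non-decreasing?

6

Fewest deletions = n − (longest non-decreasing subsequence).
i:      1  2  3  4  5  6  7  8  9 10 11
a[i]:  17 21 13 16 19 22 25 11 14 17 20
dp:     1  2  1  2  3  4  5  1  2  3  4
max dp = 5, so deletions = 11 − 5 = 6.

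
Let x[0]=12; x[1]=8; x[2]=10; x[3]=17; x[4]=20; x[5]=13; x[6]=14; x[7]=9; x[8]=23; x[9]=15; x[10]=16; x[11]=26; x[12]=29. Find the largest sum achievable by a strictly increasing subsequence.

133

Let S[i] be the best sum of a strictly increasing subsequence ending at i:
i:       0   1   2   3   4   5   6   7   8   9  10  11  12
x[i]:   12   8  10  17  20  13  14   9  23  15  16  26  29
S:      12   8  18  35  55  31  45  17  78  60  76 104 133
Maximum is 133 (e.g. 8 + 10 + 17 + 20 + 23 + 26 + 29).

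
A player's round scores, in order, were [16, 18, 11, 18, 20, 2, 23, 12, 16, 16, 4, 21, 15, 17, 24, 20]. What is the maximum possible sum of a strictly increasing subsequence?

101

Let S[i] be the best sum of a strictly increasing subsequence ending at i:
i:       1   2   3   4   5   6   7   8   9  10  11  12  13  14  15  16
a[i]:   16  18  11  18  20   2  23  12  16  16   4  21  15  17  24  20
S:      16  34  11  34  54   2  77  23  39  39   6  75  38  56 101  76
Maximum is 101 (e.g. 16 + 18 + 20 + 23 + 24).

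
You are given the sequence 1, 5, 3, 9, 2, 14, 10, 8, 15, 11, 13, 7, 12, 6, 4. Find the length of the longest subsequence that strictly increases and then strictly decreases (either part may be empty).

inc[i] = longest strictly increasing subsequence ending at i; dec[i] = longest strictly decreasing subsequence starting at i:
i:      1  2  3  4  5  6  7  8  9 10 11 12 13 14 15
a[i]:   1  5  3  9  2 14 10  8 15 11 13  7 12  6  4
inc:    1  2  2  3  2  4  4  3  5  5  6  3  6  3  3
dec:    1  3  2  5  1  6  5  4  5  4  4  3  3  2  1
Best peak at i=6 (value 14): inc=4, dec=6, length 4+6−1 = 9.

9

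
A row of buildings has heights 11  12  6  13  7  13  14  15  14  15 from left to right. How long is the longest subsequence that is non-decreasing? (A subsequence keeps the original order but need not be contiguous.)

7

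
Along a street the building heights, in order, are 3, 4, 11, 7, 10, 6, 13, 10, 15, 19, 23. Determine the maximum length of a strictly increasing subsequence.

8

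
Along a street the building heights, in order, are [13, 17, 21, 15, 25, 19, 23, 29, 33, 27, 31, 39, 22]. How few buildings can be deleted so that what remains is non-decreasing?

Fewest deletions = n − (longest non-decreasing subsequence).
Patience tails:
13 → extends → [13]
17 → extends → [13, 17]
21 → extends → [13, 17, 21]
15 → replaces 17 → [13, 15, 21]
25 → extends → [13, 15, 21, 25]
19 → replaces 21 → [13, 15, 19, 25]
23 → replaces 25 → [13, 15, 19, 23]
29 → extends → [13, 15, 19, 23, 29]
33 → extends → [13, 15, 19, 23, 29, 33]
27 → replaces 29 → [13, 15, 19, 23, 27, 33]
31 → replaces 33 → [13, 15, 19, 23, 27, 31]
39 → extends → [13, 15, 19, 23, 27, 31, 39]
22 → replaces 23 → [13, 15, 19, 22, 27, 31, 39]
Longest non-decreasing subsequence has length 7, so deletions = 13 − 7 = 6.

6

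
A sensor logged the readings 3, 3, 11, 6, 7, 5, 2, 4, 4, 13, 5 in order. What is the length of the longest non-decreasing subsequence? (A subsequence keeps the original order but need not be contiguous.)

5

Track the smallest tail for each achievable length (allowing ties):
3 → extends → [3]
3 → extends → [3, 3]
11 → extends → [3, 3, 11]
6 → replaces 11 → [3, 3, 6]
7 → extends → [3, 3, 6, 7]
5 → replaces 6 → [3, 3, 5, 7]
2 → replaces 3 → [2, 3, 5, 7]
4 → replaces 5 → [2, 3, 4, 7]
4 → replaces 7 → [2, 3, 4, 4]
13 → extends → [2, 3, 4, 4, 13]
5 → replaces 13 → [2, 3, 4, 4, 5]
Five tails, so the longest non-decreasing subsequence has length 5 (e.g. 3, 3, 6, 7, 13).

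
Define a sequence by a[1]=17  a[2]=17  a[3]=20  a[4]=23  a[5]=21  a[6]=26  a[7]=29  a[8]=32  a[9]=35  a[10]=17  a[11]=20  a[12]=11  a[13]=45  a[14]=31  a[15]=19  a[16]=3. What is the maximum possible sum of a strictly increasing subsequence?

Let S[i] be the best sum of a strictly increasing subsequence ending at i:
i:       1   2   3   4   5   6   7   8   9  10  11  12  13  14  15  16
a[i]:   17  17  20  23  21  26  29  32  35  17  20  11  45  31  19   3
S:      17  17  37  60  58  86 115 147 182  17  37  11 227 146  36   3
Maximum is 227 (e.g. 17 + 20 + 23 + 26 + 29 + 32 + 35 + 45).

227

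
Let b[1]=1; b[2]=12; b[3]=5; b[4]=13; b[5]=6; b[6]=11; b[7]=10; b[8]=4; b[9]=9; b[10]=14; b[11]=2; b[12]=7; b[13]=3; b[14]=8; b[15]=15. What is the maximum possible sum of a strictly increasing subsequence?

Let S[i] be the best sum of a strictly increasing subsequence ending at i:
i:      1  2  3  4  5  6  7  8  9 10 11 12 13 14 15
b[i]:   1 12  5 13  6 11 10  4  9 14  2  7  3  8 15
S:      1 13  6 26 12 23 22  5 21 40  3 19  6 27 55
Maximum is 55 (e.g. 1 + 12 + 13 + 14 + 15).

55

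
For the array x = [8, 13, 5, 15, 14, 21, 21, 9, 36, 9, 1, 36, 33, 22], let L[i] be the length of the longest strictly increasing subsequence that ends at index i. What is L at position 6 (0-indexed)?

4

dp[i] = 1 + max{dp[j] : j<i, x[j]<x[i]} (or 1 if no such j):
i:      0  1  2  3  4  5  6  7  8  9 10 11 12 13
x[i]:   8 13  5 15 14 21 21  9 36  9  1 36 33 22
dp:     1  2  1  3  3  4  4  2  5  2  1  5  5  5
At index 6 the value is 4.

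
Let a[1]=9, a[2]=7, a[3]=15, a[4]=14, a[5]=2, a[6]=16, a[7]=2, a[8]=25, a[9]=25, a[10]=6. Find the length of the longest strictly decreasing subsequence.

3

Negate each value so 'decreasing' becomes 'increasing', then run patience tails on the negated sequence:
-9 → extends → [-9]
-7 → extends → [-9, -7]
-15 → replaces -9 → [-15, -7]
-14 → replaces -7 → [-15, -14]
-2 → extends → [-15, -14, -2]
-16 → replaces -15 → [-16, -14, -2]
-2 → already a tail → [-16, -14, -2]
-25 → replaces -16 → [-25, -14, -2]
-25 → already a tail → [-25, -14, -2]
-6 → replaces -2 → [-25, -14, -6]
Three tails, so the longest strictly decreasing subsequence of the original has length 3.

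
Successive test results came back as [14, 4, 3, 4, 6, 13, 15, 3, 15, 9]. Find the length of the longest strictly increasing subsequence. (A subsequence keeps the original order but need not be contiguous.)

5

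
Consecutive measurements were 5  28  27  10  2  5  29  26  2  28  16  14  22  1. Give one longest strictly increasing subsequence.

Patience tails give the LIS length; then backtrack through the dp parents:
5 → extends → [5]
28 → extends → [5, 28]
27 → replaces 28 → [5, 27]
10 → replaces 27 → [5, 10]
2 → replaces 5 → [2, 10]
5 → replaces 10 → [2, 5]
29 → extends → [2, 5, 29]
26 → replaces 29 → [2, 5, 26]
2 → already a tail → [2, 5, 26]
28 → extends → [2, 5, 26, 28]
16 → replaces 26 → [2, 5, 16, 28]
14 → replaces 16 → [2, 5, 14, 28]
22 → replaces 28 → [2, 5, 14, 22]
1 → replaces 2 → [1, 5, 14, 22]
Length 4; one witness is 5, 10, 26, 28.

5, 10, 26, 28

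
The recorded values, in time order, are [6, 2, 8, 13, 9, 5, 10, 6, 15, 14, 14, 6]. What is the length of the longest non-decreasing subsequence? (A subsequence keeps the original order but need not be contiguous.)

6

Let dp[i] be the length of the longest such subsequence ending at index i:
i:      1  2  3  4  5  6  7  8  9 10 11 12
a[i]:   6  2  8 13  9  5 10  6 15 14 14  6
dp:     1  1  2  3  3  2  4  3  5  5  6  4
Maximum dp value is 6.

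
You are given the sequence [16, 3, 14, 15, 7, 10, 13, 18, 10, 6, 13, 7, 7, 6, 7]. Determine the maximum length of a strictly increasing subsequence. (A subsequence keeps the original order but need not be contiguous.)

Track the smallest tail for each achievable length (strict):
16 → extends → [16]
3 → replaces 16 → [3]
14 → extends → [3, 14]
15 → extends → [3, 14, 15]
7 → replaces 14 → [3, 7, 15]
10 → replaces 15 → [3, 7, 10]
13 → extends → [3, 7, 10, 13]
18 → extends → [3, 7, 10, 13, 18]
10 → already a tail → [3, 7, 10, 13, 18]
6 → replaces 7 → [3, 6, 10, 13, 18]
13 → already a tail → [3, 6, 10, 13, 18]
7 → replaces 10 → [3, 6, 7, 13, 18]
7 → already a tail → [3, 6, 7, 13, 18]
6 → already a tail → [3, 6, 7, 13, 18]
7 → already a tail → [3, 6, 7, 13, 18]
Five tails, so the longest strictly increasing subsequence has length 5 (e.g. 3, 7, 10, 13, 18).

5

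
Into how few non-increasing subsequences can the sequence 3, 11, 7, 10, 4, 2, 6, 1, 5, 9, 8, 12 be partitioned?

Place each on the leftmost legal pile:
3 → new pile 1 (tops now [3])
11 → new pile 2 (tops now [3, 11])
7 → pile 2 (tops now [3, 7])
10 → new pile 3 (tops now [3, 7, 10])
4 → pile 2 (tops now [3, 4, 10])
2 → pile 1 (tops now [2, 4, 10])
6 → pile 3 (tops now [2, 4, 6])
1 → pile 1 (tops now [1, 4, 6])
5 → pile 3 (tops now [1, 4, 5])
9 → new pile 4 (tops now [1, 4, 5, 9])
8 → pile 4 (tops now [1, 4, 5, 8])
12 → new pile 5 (tops now [1, 4, 5, 8, 12])
Five piles.

5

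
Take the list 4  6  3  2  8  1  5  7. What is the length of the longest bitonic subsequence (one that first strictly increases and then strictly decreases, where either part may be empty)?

inc[i] = longest strictly increasing subsequence ending at i; dec[i] = longest strictly decreasing subsequence starting at i:
i:     1 2 3 4 5 6 7 8
a[i]:  4 6 3 2 8 1 5 7
inc:   1 2 1 1 3 1 2 3
dec:   4 4 3 2 2 1 1 1
Best peak at i=2 (value 6): inc=2, dec=4, length 2+4−1 = 5.

5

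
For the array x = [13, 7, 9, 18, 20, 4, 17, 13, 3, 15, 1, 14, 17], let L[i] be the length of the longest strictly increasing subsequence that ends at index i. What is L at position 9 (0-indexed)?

dp[i] = 1 + max{dp[j] : j<i, x[j]<x[i]} (or 1 if no such j):
i:      0  1  2  3  4  5  6  7  8  9 10 11 12
x[i]:  13  7  9 18 20  4 17 13  3 15  1 14 17
dp:     1  1  2  3  4  1  3  3  1  4  1  4  5
At index 9 the value is 4.

4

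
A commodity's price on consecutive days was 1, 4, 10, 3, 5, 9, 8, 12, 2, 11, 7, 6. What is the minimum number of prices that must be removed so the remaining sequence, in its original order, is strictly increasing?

7

Fewest deletions = n − (longest strictly increasing subsequence).
Patience tails:
1 → extends → [1]
4 → extends → [1, 4]
10 → extends → [1, 4, 10]
3 → replaces 4 → [1, 3, 10]
5 → replaces 10 → [1, 3, 5]
9 → extends → [1, 3, 5, 9]
8 → replaces 9 → [1, 3, 5, 8]
12 → extends → [1, 3, 5, 8, 12]
2 → replaces 3 → [1, 2, 5, 8, 12]
11 → replaces 12 → [1, 2, 5, 8, 11]
7 → replaces 8 → [1, 2, 5, 7, 11]
6 → replaces 7 → [1, 2, 5, 6, 11]
Longest strictly increasing subsequence has length 5, so deletions = 12 − 5 = 7.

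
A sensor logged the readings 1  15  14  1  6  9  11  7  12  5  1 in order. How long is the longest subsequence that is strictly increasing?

Let dp[i] be the length of the longest such subsequence ending at index i:
i:      1  2  3  4  5  6  7  8  9 10 11
a[i]:   1 15 14  1  6  9 11  7 12  5  1
dp:     1  2  2  1  2  3  4  3  5  2  1
Maximum dp value is 5.

5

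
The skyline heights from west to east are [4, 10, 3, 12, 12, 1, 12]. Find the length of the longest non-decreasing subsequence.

Let dp[i] be the length of the longest such subsequence ending at index i:
i:      1  2  3  4  5  6  7
a[i]:   4 10  3 12 12  1 12
dp:     1  2  1  3  4  1  5
Maximum dp value is 5.

5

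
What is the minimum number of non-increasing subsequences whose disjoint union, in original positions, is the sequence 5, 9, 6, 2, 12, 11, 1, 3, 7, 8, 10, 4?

5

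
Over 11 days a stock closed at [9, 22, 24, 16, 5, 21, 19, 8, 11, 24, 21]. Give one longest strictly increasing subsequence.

Patience tails give the LIS length; then backtrack through the dp parents:
9 → extends → [9]
22 → extends → [9, 22]
24 → extends → [9, 22, 24]
16 → replaces 22 → [9, 16, 24]
5 → replaces 9 → [5, 16, 24]
21 → replaces 24 → [5, 16, 21]
19 → replaces 21 → [5, 16, 19]
8 → replaces 16 → [5, 8, 19]
11 → replaces 19 → [5, 8, 11]
24 → extends → [5, 8, 11, 24]
21 → replaces 24 → [5, 8, 11, 21]
Length 4; one witness is 9, 16, 21, 24.

9, 16, 21, 24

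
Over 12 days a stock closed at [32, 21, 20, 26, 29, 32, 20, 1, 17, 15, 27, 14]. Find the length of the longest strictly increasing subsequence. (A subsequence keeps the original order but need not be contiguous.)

4

Track the smallest tail for each achievable length (strict):
32 → extends → [32]
21 → replaces 32 → [21]
20 → replaces 21 → [20]
26 → extends → [20, 26]
29 → extends → [20, 26, 29]
32 → extends → [20, 26, 29, 32]
20 → already a tail → [20, 26, 29, 32]
1 → replaces 20 → [1, 26, 29, 32]
17 → replaces 26 → [1, 17, 29, 32]
15 → replaces 17 → [1, 15, 29, 32]
27 → replaces 29 → [1, 15, 27, 32]
14 → replaces 15 → [1, 14, 27, 32]
Four tails, so the longest strictly increasing subsequence has length 4 (e.g. 21, 26, 29, 32).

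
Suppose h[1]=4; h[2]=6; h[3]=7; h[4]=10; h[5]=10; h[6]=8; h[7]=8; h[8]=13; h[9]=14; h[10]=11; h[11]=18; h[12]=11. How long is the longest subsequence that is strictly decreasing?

Negate each value so 'decreasing' becomes 'increasing', then run patience tails on the negated sequence:
-4 → extends → [-4]
-6 → replaces -4 → [-6]
-7 → replaces -6 → [-7]
-10 → replaces -7 → [-10]
-10 → already a tail → [-10]
-8 → extends → [-10, -8]
-8 → already a tail → [-10, -8]
-13 → replaces -10 → [-13, -8]
-14 → replaces -13 → [-14, -8]
-11 → replaces -8 → [-14, -11]
-18 → replaces -14 → [-18, -11]
-11 → already a tail → [-18, -11]
Two tails, so the longest strictly decreasing subsequence of the original has length 2.

2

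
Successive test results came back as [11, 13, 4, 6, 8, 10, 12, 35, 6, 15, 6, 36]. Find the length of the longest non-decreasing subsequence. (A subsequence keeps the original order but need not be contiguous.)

7

Let dp[i] be the length of the longest such subsequence ending at index i:
i:      1  2  3  4  5  6  7  8  9 10 11 12
a[i]:  11 13  4  6  8 10 12 35  6 15  6 36
dp:     1  2  1  2  3  4  5  6  3  6  4  7
Maximum dp value is 7.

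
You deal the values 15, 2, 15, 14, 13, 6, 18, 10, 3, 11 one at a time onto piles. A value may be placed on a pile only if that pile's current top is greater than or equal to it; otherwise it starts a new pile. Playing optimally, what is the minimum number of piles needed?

4

The minimum number of non-increasing subsequences covering a sequence equals the length of its longest strictly increasing subsequence.
LIS length is 4 (e.g. 2, 6, 10, 11), so 4 piles are needed.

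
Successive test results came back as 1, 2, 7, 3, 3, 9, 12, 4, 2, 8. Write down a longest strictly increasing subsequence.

Patience tails give the LIS length; then backtrack through the dp parents:
1 → extends → [1]
2 → extends → [1, 2]
7 → extends → [1, 2, 7]
3 → replaces 7 → [1, 2, 3]
3 → already a tail → [1, 2, 3]
9 → extends → [1, 2, 3, 9]
12 → extends → [1, 2, 3, 9, 12]
4 → replaces 9 → [1, 2, 3, 4, 12]
2 → already a tail → [1, 2, 3, 4, 12]
8 → replaces 12 → [1, 2, 3, 4, 8]
Length 5; one witness is 1, 2, 7, 9, 12.

1, 2, 7, 9, 12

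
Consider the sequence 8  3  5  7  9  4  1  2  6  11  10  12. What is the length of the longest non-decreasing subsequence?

Let dp[i] be the length of the longest such subsequence ending at index i:
i:      1  2  3  4  5  6  7  8  9 10 11 12
a[i]:   8  3  5  7  9  4  1  2  6 11 10 12
dp:     1  1  2  3  4  2  1  2  3  5  5  6
Maximum dp value is 6.

6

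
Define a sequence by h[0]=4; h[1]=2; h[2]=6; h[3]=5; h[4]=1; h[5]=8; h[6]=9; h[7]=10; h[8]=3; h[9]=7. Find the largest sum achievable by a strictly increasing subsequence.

Let S[i] be the best sum of a strictly increasing subsequence ending at i:
i:      0  1  2  3  4  5  6  7  8  9
h[i]:   4  2  6  5  1  8  9 10  3  7
S:      4  2 10  9  1 18 27 37  5 17
Maximum is 37 (e.g. 4 + 6 + 8 + 9 + 10).

37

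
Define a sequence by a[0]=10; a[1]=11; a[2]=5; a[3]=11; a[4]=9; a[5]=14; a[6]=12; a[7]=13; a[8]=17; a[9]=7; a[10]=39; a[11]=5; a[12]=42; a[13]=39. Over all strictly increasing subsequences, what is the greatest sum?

Let S[i] be the best sum of a strictly increasing subsequence ending at i:
i:       0   1   2   3   4   5   6   7   8   9  10  11  12  13
a[i]:   10  11   5  11   9  14  12  13  17   7  39   5  42  39
S:      10  21   5  21  14  35  33  46  63  12 102   5 144 102
Maximum is 144 (e.g. 10 + 11 + 12 + 13 + 17 + 39 + 42).

144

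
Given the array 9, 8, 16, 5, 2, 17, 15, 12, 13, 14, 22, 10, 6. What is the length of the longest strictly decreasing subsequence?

Negate each value so 'decreasing' becomes 'increasing', then run patience tails on the negated sequence:
-9 → extends → [-9]
-8 → extends → [-9, -8]
-16 → replaces -9 → [-16, -8]
-5 → extends → [-16, -8, -5]
-2 → extends → [-16, -8, -5, -2]
-17 → replaces -16 → [-17, -8, -5, -2]
-15 → replaces -8 → [-17, -15, -5, -2]
-12 → replaces -5 → [-17, -15, -12, -2]
-13 → replaces -12 → [-17, -15, -13, -2]
-14 → replaces -13 → [-17, -15, -14, -2]
-22 → replaces -17 → [-22, -15, -14, -2]
-10 → replaces -2 → [-22, -15, -14, -10]
-6 → extends → [-22, -15, -14, -10, -6]
Five tails, so the longest strictly decreasing subsequence of the original has length 5.

5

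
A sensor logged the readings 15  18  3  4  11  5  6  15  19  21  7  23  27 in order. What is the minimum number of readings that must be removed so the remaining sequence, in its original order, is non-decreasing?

Fewest deletions = n − (longest non-decreasing subsequence).
i:      1  2  3  4  5  6  7  8  9 10 11 12 13
a[i]:  15 18  3  4 11  5  6 15 19 21  7 23 27
dp:     1  2  1  2  3  3  4  5  6  7  5  8  9
max dp = 9, so deletions = 13 − 9 = 4.

4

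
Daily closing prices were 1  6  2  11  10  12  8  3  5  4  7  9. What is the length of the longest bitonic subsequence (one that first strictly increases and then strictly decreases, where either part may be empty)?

7

inc[i] = longest strictly increasing subsequence ending at i; dec[i] = longest strictly decreasing subsequence starting at i:
i:      1  2  3  4  5  6  7  8  9 10 11 12
a[i]:   1  6  2 11 10 12  8  3  5  4  7  9
inc:    1  2  2  3  3  4  3  3  4  4  5  6
dec:    1  3  1  5  4  4  3  1  2  1  1  1
Best peak at i=4 (value 11): inc=3, dec=5, length 3+5−1 = 7.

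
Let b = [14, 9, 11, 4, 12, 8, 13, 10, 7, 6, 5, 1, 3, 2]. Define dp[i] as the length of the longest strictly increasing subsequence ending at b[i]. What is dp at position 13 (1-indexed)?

dp[i] = 1 + max{dp[j] : j<i, b[j]<b[i]} (or 1 if no such j):
i:      1  2  3  4  5  6  7  8  9 10 11 12 13 14
b[i]:  14  9 11  4 12  8 13 10  7  6  5  1  3  2
dp:     1  1  2  1  3  2  4  3  2  2  2  1  2  2
At index 13 the value is 2.

2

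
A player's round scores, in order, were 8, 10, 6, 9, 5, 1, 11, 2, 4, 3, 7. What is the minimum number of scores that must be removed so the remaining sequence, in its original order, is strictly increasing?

Fewest deletions = n − (longest strictly increasing subsequence).
Patience tails:
8 → extends → [8]
10 → extends → [8, 10]
6 → replaces 8 → [6, 10]
9 → replaces 10 → [6, 9]
5 → replaces 6 → [5, 9]
1 → replaces 5 → [1, 9]
11 → extends → [1, 9, 11]
2 → replaces 9 → [1, 2, 11]
4 → replaces 11 → [1, 2, 4]
3 → replaces 4 → [1, 2, 3]
7 → extends → [1, 2, 3, 7]
Longest strictly increasing subsequence has length 4, so deletions = 11 − 4 = 7.

7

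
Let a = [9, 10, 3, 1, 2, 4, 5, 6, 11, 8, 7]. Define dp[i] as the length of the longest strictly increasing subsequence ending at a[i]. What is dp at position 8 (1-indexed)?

dp[i] = 1 + max{dp[j] : j<i, a[j]<a[i]} (or 1 if no such j):
i:      1  2  3  4  5  6  7  8  9 10 11
a[i]:   9 10  3  1  2  4  5  6 11  8  7
dp:     1  2  1  1  2  3  4  5  6  6  6
At index 8 the value is 5.

5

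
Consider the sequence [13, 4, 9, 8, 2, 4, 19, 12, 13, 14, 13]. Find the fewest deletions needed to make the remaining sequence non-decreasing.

6

Fewest deletions = n − (longest non-decreasing subsequence).
i:      1  2  3  4  5  6  7  8  9 10 11
a[i]:  13  4  9  8  2  4 19 12 13 14 13
dp:     1  1  2  2  1  2  3  3  4  5  5
max dp = 5, so deletions = 11 − 5 = 6.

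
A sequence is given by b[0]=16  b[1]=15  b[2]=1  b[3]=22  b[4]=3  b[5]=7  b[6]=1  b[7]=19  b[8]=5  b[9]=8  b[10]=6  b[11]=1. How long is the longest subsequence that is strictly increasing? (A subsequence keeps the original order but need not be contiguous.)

4

Track the smallest tail for each achievable length (strict):
16 → extends → [16]
15 → replaces 16 → [15]
1 → replaces 15 → [1]
22 → extends → [1, 22]
3 → replaces 22 → [1, 3]
7 → extends → [1, 3, 7]
1 → already a tail → [1, 3, 7]
19 → extends → [1, 3, 7, 19]
5 → replaces 7 → [1, 3, 5, 19]
8 → replaces 19 → [1, 3, 5, 8]
6 → replaces 8 → [1, 3, 5, 6]
1 → already a tail → [1, 3, 5, 6]
Four tails, so the longest strictly increasing subsequence has length 4 (e.g. 1, 3, 7, 19).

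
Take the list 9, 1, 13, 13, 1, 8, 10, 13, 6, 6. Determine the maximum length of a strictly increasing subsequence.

Track the smallest tail for each achievable length (strict):
9 → extends → [9]
1 → replaces 9 → [1]
13 → extends → [1, 13]
13 → already a tail → [1, 13]
1 → already a tail → [1, 13]
8 → replaces 13 → [1, 8]
10 → extends → [1, 8, 10]
13 → extends → [1, 8, 10, 13]
6 → replaces 8 → [1, 6, 10, 13]
6 → already a tail → [1, 6, 10, 13]
Four tails, so the longest strictly increasing subsequence has length 4 (e.g. 1, 8, 10, 13).

4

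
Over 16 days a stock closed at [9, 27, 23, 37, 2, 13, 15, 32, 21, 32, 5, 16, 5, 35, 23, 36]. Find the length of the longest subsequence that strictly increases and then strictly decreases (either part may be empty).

7

inc[i] = longest strictly increasing subsequence ending at i; dec[i] = longest strictly decreasing subsequence starting at i:
i:      1  2  3  4  5  6  7  8  9 10 11 12 13 14 15 16
a[i]:   9 27 23 37  2 13 15 32 21 32  5 16  5 35 23 36
inc:    1  2  2  3  1  2  3  4  4  5  2  4  2  6  5  7
dec:    2  5  4  5  1  2  2  4  3  3  1  2  1  2  1  1
Best peak at i=4 (value 37): inc=3, dec=5, length 3+5−1 = 7.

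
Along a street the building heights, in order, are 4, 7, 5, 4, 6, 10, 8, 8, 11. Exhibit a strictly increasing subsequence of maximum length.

4, 5, 6, 10, 11

Patience tails give the LIS length; then backtrack through the dp parents:
4 → extends → [4]
7 → extends → [4, 7]
5 → replaces 7 → [4, 5]
4 → already a tail → [4, 5]
6 → extends → [4, 5, 6]
10 → extends → [4, 5, 6, 10]
8 → replaces 10 → [4, 5, 6, 8]
8 → already a tail → [4, 5, 6, 8]
11 → extends → [4, 5, 6, 8, 11]
Length 5; one witness is 4, 5, 6, 10, 11.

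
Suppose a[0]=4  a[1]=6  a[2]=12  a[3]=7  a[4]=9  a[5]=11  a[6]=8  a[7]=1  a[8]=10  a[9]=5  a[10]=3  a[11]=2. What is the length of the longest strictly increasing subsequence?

Let dp[i] be the length of the longest such subsequence ending at index i:
i:      0  1  2  3  4  5  6  7  8  9 10 11
a[i]:   4  6 12  7  9 11  8  1 10  5  3  2
dp:     1  2  3  3  4  5  4  1  5  2  2  2
Maximum dp value is 5.

5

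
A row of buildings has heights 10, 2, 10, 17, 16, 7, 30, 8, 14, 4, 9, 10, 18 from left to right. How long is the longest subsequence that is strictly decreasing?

4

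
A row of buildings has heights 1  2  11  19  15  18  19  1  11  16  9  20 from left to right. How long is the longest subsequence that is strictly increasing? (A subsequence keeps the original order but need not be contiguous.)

Track the smallest tail for each achievable length (strict):
1 → extends → [1]
2 → extends → [1, 2]
11 → extends → [1, 2, 11]
19 → extends → [1, 2, 11, 19]
15 → replaces 19 → [1, 2, 11, 15]
18 → extends → [1, 2, 11, 15, 18]
19 → extends → [1, 2, 11, 15, 18, 19]
1 → already a tail → [1, 2, 11, 15, 18, 19]
11 → already a tail → [1, 2, 11, 15, 18, 19]
16 → replaces 18 → [1, 2, 11, 15, 16, 19]
9 → replaces 11 → [1, 2, 9, 15, 16, 19]
20 → extends → [1, 2, 9, 15, 16, 19, 20]
Seven tails, so the longest strictly increasing subsequence has length 7 (e.g. 1, 2, 11, 15, 18, 19, 20).

7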